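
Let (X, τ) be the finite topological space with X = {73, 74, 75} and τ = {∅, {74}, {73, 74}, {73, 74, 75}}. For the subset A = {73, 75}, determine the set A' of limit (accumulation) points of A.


A' = {75}

For each x ∈ X, list the open sets U ∈ τ with x ∈ U, then check whether U ∩ (A ∖ {x}) ≠ ∅ for every such U.
  x = 73: open {73, 74} ∋ x has {73, 74} ∩ (A ∖ {73}) = ∅, so x is NOT a limit point.
  x = 74: open {74} ∋ x has {74} ∩ (A ∖ {74}) = ∅, so x is NOT a limit point.
  x = 75: opens ∋ x are {73, 74, 75}; each meets A ∖ {75}, so x IS a limit point.
Collecting: A' = {75}.


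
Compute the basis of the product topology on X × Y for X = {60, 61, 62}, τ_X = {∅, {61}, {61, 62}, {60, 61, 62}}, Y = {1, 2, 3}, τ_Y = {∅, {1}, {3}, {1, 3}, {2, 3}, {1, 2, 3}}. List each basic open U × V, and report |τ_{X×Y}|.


Basis B = {∅ × ∅, {61} × {1}, {61} × {3}, {61} × {1, 3}, {61, 62} × {1}, {61} × {2, 3}, {61, 62} × {3}, {60, 61, 62} × {1}, {60, 61, 62} × {3}, {61} × {1, 2, 3}, {61, 62} × {1, 3}, {61, 62} × {2, 3}, {60, 61, 62} × {1, 3}, {60, 61, 62} × {2, 3}, {61, 62} × {1, 2, 3}, {60, 61, 62} × {1, 2, 3}}; |τ_{X×Y}| = 40.

Enumerate products U × V with U ∈ τ_X, V ∈ τ_Y (deduplicated):
  ∅ × ∅ = {} (∅)
  {61} × {1} = {(61,1)}
  {61} × {3} = {(61,3)}
  {61} × {1, 3} = {(61,1), (61,3)}
  {61, 62} × {1} = {(61,1), (62,1)}
  {61} × {2, 3} = {(61,2), (61,3)}
  {61, 62} × {3} = {(61,3), (62,3)}
  {60, 61, 62} × {1} = {(60,1), (61,1), (62,1)}
  {60, 61, 62} × {3} = {(60,3), (61,3), (62,3)}
  {61} × {1, 2, 3} = {(61,1), (61,2), (61,3)}
  {61, 62} × {1, 3} = {(61,1), (61,3), (62,1), (62,3)}
  {61, 62} × {2, 3} = {(61,2), (61,3), (62,2), (62,3)}
  {60, 61, 62} × {1, 3} = {(60,1), (60,3), (61,1), (61,3), (62,1), (62,3)}
  {60, 61, 62} × {2, 3} = {(60,2), (60,3), (61,2), (61,3), (62,2), (62,3)}
  {61, 62} × {1, 2, 3} = {(61,1), (61,2), (61,3), (62,1), (62,2), (62,3)}
  {60, 61, 62} × {1, 2, 3} = {(60,1), (60,2), (60,3), (61,1), (61,2), (61,3), (62,1), (62,2), (62,3)}
These 16 distinct sets form the basis B.
Close under arbitrary unions to get τ_{X×Y}; counting gives |τ_{X×Y}| = 40.


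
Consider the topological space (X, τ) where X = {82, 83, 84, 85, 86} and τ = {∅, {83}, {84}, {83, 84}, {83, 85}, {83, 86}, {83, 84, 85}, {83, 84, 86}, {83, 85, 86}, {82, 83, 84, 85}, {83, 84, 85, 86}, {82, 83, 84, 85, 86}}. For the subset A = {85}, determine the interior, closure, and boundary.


int(A) = ∅, cl(A) = {82, 85}, ∂A = {82, 85}.

Closed sets in (X, τ) are complements of opens:
  closed(X, τ) = {∅, {82}, {86}, {82, 84}, {82, 85}, {82, 86}, {82, 84, 85}, {82, 84, 86}, {82, 85, 86}, {82, 83, 85, 86}, {82, 84, 85, 86}, {82, 83, 84, 85, 86}}.
int(A) = ⋃ {U ∈ τ : U ⊆ A}. Opens contained in A: ∅.
Taking the union of these: int(A) = ∅.
cl(A) = ⋂ {C closed : A ⊆ C}. Closed sets containing A: {82, 85}, {82, 84, 85}, {82, 85, 86}, {82, 83, 85, 86}, {82, 84, 85, 86}, {82, 83, 84, 85, 86}.
Intersecting these: cl(A) = {82, 85}.
∂A = cl(A) ∖ int(A) = {82, 85} ∖ ∅ = {82, 85}.


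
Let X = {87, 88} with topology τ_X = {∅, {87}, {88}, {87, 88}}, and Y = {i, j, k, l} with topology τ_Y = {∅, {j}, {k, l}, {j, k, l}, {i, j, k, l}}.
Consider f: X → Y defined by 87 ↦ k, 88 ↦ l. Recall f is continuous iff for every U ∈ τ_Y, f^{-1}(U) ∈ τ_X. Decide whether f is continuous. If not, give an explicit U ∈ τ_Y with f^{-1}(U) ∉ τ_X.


f IS continuous.

Compute f^{-1}(U) for each U ∈ τ_Y:
  U = ∅: f^{-1}(U) = ∅ ∈ τ_X ✓.
  U = {j}: f^{-1}(U) = ∅ ∈ τ_X ✓.
  U = {k, l}: f^{-1}(U) = {87, 88} ∈ τ_X ✓.
  U = {j, k, l}: f^{-1}(U) = {87, 88} ∈ τ_X ✓.
  U = {i, j, k, l}: f^{-1}(U) = {87, 88} ∈ τ_X ✓.
Every preimage lies in τ_X, so f IS continuous.


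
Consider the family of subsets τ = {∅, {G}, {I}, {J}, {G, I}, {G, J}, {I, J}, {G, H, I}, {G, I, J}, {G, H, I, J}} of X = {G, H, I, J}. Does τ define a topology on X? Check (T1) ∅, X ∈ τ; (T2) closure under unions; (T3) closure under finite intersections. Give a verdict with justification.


τ IS a topology on X.

Axiom (T1): ∅ ∈ τ? Yes; X ∈ τ? Yes.
Axiom (T2/T3): check pairwise unions and intersections of members of τ.
All pairwise intersections and unions checked — each lies in τ. Therefore τ satisfies (T1), (T2), (T3): it IS a topology on X.


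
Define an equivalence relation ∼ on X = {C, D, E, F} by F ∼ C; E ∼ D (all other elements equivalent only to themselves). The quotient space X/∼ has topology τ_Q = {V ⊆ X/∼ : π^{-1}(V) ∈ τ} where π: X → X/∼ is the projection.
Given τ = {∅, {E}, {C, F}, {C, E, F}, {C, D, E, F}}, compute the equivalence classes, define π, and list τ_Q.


X/∼ = {[C=F], [D=E]}; |τ_Q| = 3.

Equivalence classes: [C=F], [D=E].
Quotient map π: X → X/∼ sends C ↦ [C=F], D ↦ [D=E], E ↦ [D=E], F ↦ [C=F].
For each subset V ⊆ X/∼, compute π^{-1}(V) ⊆ X and check whether π^{-1}(V) ∈ τ. V is open in τ_Q iff π^{-1}(V) ∈ τ.
  V = {}: π^{-1}(V) = ∅ ∈ τ ✓.
  V = {[C=F]}: π^{-1}(V) = {C, F} ∈ τ ✓.
  V = {[D=E]}: π^{-1}(V) = {D, E} ∉ τ ✗.
  V = {[C=F], [D=E]}: π^{-1}(V) = {C, D, E, F} ∈ τ ✓.
Open sets in the quotient: τ_Q = {{}, {[C=F]}, {[C=F], [D=E]}} (3 elements).


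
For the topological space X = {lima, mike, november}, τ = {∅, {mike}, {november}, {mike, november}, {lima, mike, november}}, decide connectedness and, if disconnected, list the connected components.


(X, τ) is connected.

Find clopen sets (U ∈ τ with X ∖ U ∈ τ):
  U = ∅, X ∖ U = {lima, mike, november} — both open, so U is clopen.
  U = {lima, mike, november}, X ∖ U = ∅ — both open, so U is clopen.
Only trivial clopens (∅ and X) exist, so (X, τ) is connected.
Compute connected components by grouping points that agree on all clopens:
  component: {lima, mike, november}


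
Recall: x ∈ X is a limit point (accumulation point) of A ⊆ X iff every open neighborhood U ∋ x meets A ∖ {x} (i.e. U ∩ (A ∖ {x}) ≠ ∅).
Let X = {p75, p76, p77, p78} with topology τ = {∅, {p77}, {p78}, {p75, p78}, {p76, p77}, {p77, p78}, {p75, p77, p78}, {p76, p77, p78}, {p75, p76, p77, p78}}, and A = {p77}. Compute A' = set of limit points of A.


A' = {p76}

For each x ∈ X, list the open sets U ∈ τ with x ∈ U, then check whether U ∩ (A ∖ {x}) ≠ ∅ for every such U.
  x = p75: open {p75, p78} ∋ x has {p75, p78} ∩ (A ∖ {p75}) = ∅, so x is NOT a limit point.
  x = p76: opens ∋ x are {p76, p77}, {p76, p77, p78}, {p75, p76, p77, p78}; each meets A ∖ {p76}, so x IS a limit point.
  x = p77: open {p77} ∋ x has {p77} ∩ (A ∖ {p77}) = ∅, so x is NOT a limit point.
  x = p78: open {p78} ∋ x has {p78} ∩ (A ∖ {p78}) = ∅, so x is NOT a limit point.
Collecting: A' = {p76}.


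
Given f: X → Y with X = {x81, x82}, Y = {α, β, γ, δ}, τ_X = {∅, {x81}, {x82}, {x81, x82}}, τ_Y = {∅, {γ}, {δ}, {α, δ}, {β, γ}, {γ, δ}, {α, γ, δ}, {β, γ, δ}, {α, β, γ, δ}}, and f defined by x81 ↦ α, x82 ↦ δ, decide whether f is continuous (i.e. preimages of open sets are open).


f IS continuous.

Compute f^{-1}(U) for each U ∈ τ_Y:
  U = ∅: f^{-1}(U) = ∅ ∈ τ_X ✓.
  U = {γ}: f^{-1}(U) = ∅ ∈ τ_X ✓.
  U = {δ}: f^{-1}(U) = {x82} ∈ τ_X ✓.
  U = {α, δ}: f^{-1}(U) = {x81, x82} ∈ τ_X ✓.
  U = {β, γ}: f^{-1}(U) = ∅ ∈ τ_X ✓.
  U = {γ, δ}: f^{-1}(U) = {x82} ∈ τ_X ✓.
  U = {α, γ, δ}: f^{-1}(U) = {x81, x82} ∈ τ_X ✓.
  U = {β, γ, δ}: f^{-1}(U) = {x82} ∈ τ_X ✓.
  U = {α, β, γ, δ}: f^{-1}(U) = {x81, x82} ∈ τ_X ✓.
Every preimage lies in τ_X, so f IS continuous.


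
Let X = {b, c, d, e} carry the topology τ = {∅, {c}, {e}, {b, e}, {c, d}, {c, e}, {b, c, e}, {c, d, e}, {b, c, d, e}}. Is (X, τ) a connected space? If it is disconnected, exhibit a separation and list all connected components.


(X, τ) is disconnected; components = [{b, e}, {c, d}].

Find clopen sets (U ∈ τ with X ∖ U ∈ τ):
  U = ∅, X ∖ U = {b, c, d, e} — both open, so U is clopen.
  U = {b, e}, X ∖ U = {c, d} — both open, so U is clopen.
  U = {c, d}, X ∖ U = {b, e} — both open, so U is clopen.
  U = {b, c, d, e}, X ∖ U = ∅ — both open, so U is clopen.
Nontrivial clopen(s) exist: e.g. {c, d}. So (X, τ) is disconnected.
Compute connected components by grouping points that agree on all clopens:
  component: {b, e}
  component: {c, d}


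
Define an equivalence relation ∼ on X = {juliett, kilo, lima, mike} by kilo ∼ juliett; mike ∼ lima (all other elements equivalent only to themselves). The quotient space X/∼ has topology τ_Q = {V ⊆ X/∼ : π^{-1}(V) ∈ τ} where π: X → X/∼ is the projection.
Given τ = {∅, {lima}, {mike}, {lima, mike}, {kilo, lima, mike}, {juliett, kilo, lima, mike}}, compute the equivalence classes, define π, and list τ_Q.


X/∼ = {[juliett=kilo], [lima=mike]}; |τ_Q| = 3.

Equivalence classes: [juliett=kilo], [lima=mike].
Quotient map π: X → X/∼ sends juliett ↦ [juliett=kilo], kilo ↦ [juliett=kilo], lima ↦ [lima=mike], mike ↦ [lima=mike].
For each subset V ⊆ X/∼, compute π^{-1}(V) ⊆ X and check whether π^{-1}(V) ∈ τ. V is open in τ_Q iff π^{-1}(V) ∈ τ.
  V = {}: π^{-1}(V) = ∅ ∈ τ ✓.
  V = {[juliett=kilo]}: π^{-1}(V) = {juliett, kilo} ∉ τ ✗.
  V = {[lima=mike]}: π^{-1}(V) = {lima, mike} ∈ τ ✓.
  V = {[juliett=kilo], [lima=mike]}: π^{-1}(V) = {juliett, kilo, lima, mike} ∈ τ ✓.
Open sets in the quotient: τ_Q = {{}, {[lima=mike]}, {[juliett=kilo], [lima=mike]}} (3 elements).


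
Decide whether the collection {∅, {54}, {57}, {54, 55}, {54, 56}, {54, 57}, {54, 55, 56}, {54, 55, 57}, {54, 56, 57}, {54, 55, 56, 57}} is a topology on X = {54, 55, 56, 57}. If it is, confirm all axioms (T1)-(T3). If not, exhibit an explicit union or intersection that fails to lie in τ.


τ IS a topology on X.

Axiom (T1): ∅ ∈ τ? Yes; X ∈ τ? Yes.
Axiom (T2/T3): check pairwise unions and intersections of members of τ.
All pairwise intersections and unions checked — each lies in τ. Therefore τ satisfies (T1), (T2), (T3): it IS a topology on X.


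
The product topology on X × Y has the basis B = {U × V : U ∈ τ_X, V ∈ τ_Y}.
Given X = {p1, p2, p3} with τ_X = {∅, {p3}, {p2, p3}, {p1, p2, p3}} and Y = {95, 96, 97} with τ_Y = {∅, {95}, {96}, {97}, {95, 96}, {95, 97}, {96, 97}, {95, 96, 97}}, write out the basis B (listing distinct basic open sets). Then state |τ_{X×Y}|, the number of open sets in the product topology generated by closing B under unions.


Basis B = {∅ × ∅, {p3} × {95}, {p3} × {96}, {p3} × {97}, {p2, p3} × {95}, {p2, p3} × {96}, {p2, p3} × {97}, {p3} × {95, 96}, {p3} × {95, 97}, {p3} × {96, 97}, {p1, p2, p3} × {95}, {p1, p2, p3} × {96}, {p1, p2, p3} × {97}, {p3} × {95, 96, 97}, {p2, p3} × {95, 96}, {p2, p3} × {95, 97}, {p2, p3} × {96, 97}, {p1, p2, p3} × {95, 96}, {p1, p2, p3} × {95, 97}, {p1, p2, p3} × {96, 97}, {p2, p3} × {95, 96, 97}, {p1, p2, p3} × {95, 96, 97}}; |τ_{X×Y}| = 64.

Enumerate products U × V with U ∈ τ_X, V ∈ τ_Y (deduplicated):
  ∅ × ∅ = {} (∅)
  {p3} × {95} = {(p3,95)}
  {p3} × {96} = {(p3,96)}
  {p3} × {97} = {(p3,97)}
  {p2, p3} × {95} = {(p2,95), (p3,95)}
  {p2, p3} × {96} = {(p2,96), (p3,96)}
  {p2, p3} × {97} = {(p2,97), (p3,97)}
  {p3} × {95, 96} = {(p3,95), (p3,96)}
  {p3} × {95, 97} = {(p3,95), (p3,97)}
  {p3} × {96, 97} = {(p3,96), (p3,97)}
  {p1, p2, p3} × {95} = {(p1,95), (p2,95), (p3,95)}
  {p1, p2, p3} × {96} = {(p1,96), (p2,96), (p3,96)}
  {p1, p2, p3} × {97} = {(p1,97), (p2,97), (p3,97)}
  {p3} × {95, 96, 97} = {(p3,95), (p3,96), (p3,97)}
  {p2, p3} × {95, 96} = {(p2,95), (p2,96), (p3,95), (p3,96)}
  {p2, p3} × {95, 97} = {(p2,95), (p2,97), (p3,95), (p3,97)}
  {p2, p3} × {96, 97} = {(p2,96), (p2,97), (p3,96), (p3,97)}
  {p1, p2, p3} × {95, 96} = {(p1,95), (p1,96), (p2,95), (p2,96), (p3,95), (p3,96)}
  {p1, p2, p3} × {95, 97} = {(p1,95), (p1,97), (p2,95), (p2,97), (p3,95), (p3,97)}
  {p1, p2, p3} × {96, 97} = {(p1,96), (p1,97), (p2,96), (p2,97), (p3,96), (p3,97)}
  {p2, p3} × {95, 96, 97} = {(p2,95), (p2,96), (p2,97), (p3,95), (p3,96), (p3,97)}
  {p1, p2, p3} × {95, 96, 97} = {(p1,95), (p1,96), (p1,97), (p2,95), (p2,96), (p2,97), (p3,95), (p3,96), (p3,97)}
These 22 distinct sets form the basis B.
Close under arbitrary unions to get τ_{X×Y}; counting gives |τ_{X×Y}| = 64.


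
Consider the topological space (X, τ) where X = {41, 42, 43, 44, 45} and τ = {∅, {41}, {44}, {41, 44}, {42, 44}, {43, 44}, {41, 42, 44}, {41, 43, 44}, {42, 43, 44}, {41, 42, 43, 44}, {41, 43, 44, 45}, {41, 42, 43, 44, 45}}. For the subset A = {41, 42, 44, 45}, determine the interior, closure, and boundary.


int(A) = {41, 42, 44}, cl(A) = {41, 42, 43, 44, 45}, ∂A = {43, 45}.

Closed sets in (X, τ) are complements of opens:
  closed(X, τ) = {∅, {42}, {45}, {41, 45}, {42, 45}, {43, 45}, {41, 42, 45}, {41, 43, 45}, {42, 43, 45}, {41, 42, 43, 45}, {42, 43, 44, 45}, {41, 42, 43, 44, 45}}.
int(A) = ⋃ {U ∈ τ : U ⊆ A}. Opens contained in A: ∅, {41}, {44}, {41, 44}, {42, 44}, {41, 42, 44}.
Taking the union of these: int(A) = {41, 42, 44}.
cl(A) = ⋂ {C closed : A ⊆ C}. Closed sets containing A: {41, 42, 43, 44, 45}.
Intersecting these: cl(A) = {41, 42, 43, 44, 45}.
∂A = cl(A) ∖ int(A) = {41, 42, 43, 44, 45} ∖ {41, 42, 44} = {43, 45}.


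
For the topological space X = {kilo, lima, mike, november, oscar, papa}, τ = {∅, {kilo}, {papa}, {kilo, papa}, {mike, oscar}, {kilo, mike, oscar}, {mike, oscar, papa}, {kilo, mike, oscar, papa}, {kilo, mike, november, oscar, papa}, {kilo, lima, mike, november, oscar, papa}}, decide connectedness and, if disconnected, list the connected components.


(X, τ) is connected.

Find clopen sets (U ∈ τ with X ∖ U ∈ τ):
  U = ∅, X ∖ U = {kilo, lima, mike, november, oscar, papa} — both open, so U is clopen.
  U = {kilo, lima, mike, november, oscar, papa}, X ∖ U = ∅ — both open, so U is clopen.
Only trivial clopens (∅ and X) exist, so (X, τ) is connected.
Compute connected components by grouping points that agree on all clopens:
  component: {kilo, lima, mike, november, oscar, papa}


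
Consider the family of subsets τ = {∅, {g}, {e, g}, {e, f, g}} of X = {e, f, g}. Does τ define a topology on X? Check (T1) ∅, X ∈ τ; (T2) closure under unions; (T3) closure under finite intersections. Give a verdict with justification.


τ IS a topology on X.

Axiom (T1): ∅ ∈ τ? Yes; X ∈ τ? Yes.
Axiom (T2/T3): check pairwise unions and intersections of members of τ.
All pairwise intersections and unions checked — each lies in τ. Therefore τ satisfies (T1), (T2), (T3): it IS a topology on X.


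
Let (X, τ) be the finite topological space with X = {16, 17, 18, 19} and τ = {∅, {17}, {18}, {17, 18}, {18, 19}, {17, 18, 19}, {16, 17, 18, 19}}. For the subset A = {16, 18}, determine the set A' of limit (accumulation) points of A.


A' = {16, 19}

For each x ∈ X, list the open sets U ∈ τ with x ∈ U, then check whether U ∩ (A ∖ {x}) ≠ ∅ for every such U.
  x = 16: opens ∋ x are {16, 17, 18, 19}; each meets A ∖ {16}, so x IS a limit point.
  x = 17: open {17} ∋ x has {17} ∩ (A ∖ {17}) = ∅, so x is NOT a limit point.
  x = 18: open {18} ∋ x has {18} ∩ (A ∖ {18}) = ∅, so x is NOT a limit point.
  x = 19: opens ∋ x are {18, 19}, {17, 18, 19}, {16, 17, 18, 19}; each meets A ∖ {19}, so x IS a limit point.
Collecting: A' = {16, 19}.


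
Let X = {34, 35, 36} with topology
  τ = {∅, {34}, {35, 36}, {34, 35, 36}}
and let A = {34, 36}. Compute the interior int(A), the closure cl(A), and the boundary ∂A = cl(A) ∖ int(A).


int(A) = {34}, cl(A) = {34, 35, 36}, ∂A = {35, 36}.

Closed sets in (X, τ) are complements of opens:
  closed(X, τ) = {∅, {34}, {35, 36}, {34, 35, 36}}.
int(A) = ⋃ {U ∈ τ : U ⊆ A}. Opens contained in A: ∅, {34}.
Taking the union of these: int(A) = {34}.
cl(A) = ⋂ {C closed : A ⊆ C}. Closed sets containing A: {34, 35, 36}.
Intersecting these: cl(A) = {34, 35, 36}.
∂A = cl(A) ∖ int(A) = {34, 35, 36} ∖ {34} = {35, 36}.


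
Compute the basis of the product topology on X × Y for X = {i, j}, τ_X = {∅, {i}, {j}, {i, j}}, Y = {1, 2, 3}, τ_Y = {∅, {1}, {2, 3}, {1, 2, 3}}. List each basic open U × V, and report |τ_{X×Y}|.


Basis B = {∅ × ∅, {i} × {1}, {j} × {1}, {i, j} × {1}, {i} × {2, 3}, {j} × {2, 3}, {i} × {1, 2, 3}, {j} × {1, 2, 3}, {i, j} × {2, 3}, {i, j} × {1, 2, 3}}; |τ_{X×Y}| = 16.

Enumerate products U × V with U ∈ τ_X, V ∈ τ_Y (deduplicated):
  ∅ × ∅ = {} (∅)
  {i} × {1} = {(i,1)}
  {j} × {1} = {(j,1)}
  {i, j} × {1} = {(i,1), (j,1)}
  {i} × {2, 3} = {(i,2), (i,3)}
  {j} × {2, 3} = {(j,2), (j,3)}
  {i} × {1, 2, 3} = {(i,1), (i,2), (i,3)}
  {j} × {1, 2, 3} = {(j,1), (j,2), (j,3)}
  {i, j} × {2, 3} = {(i,2), (i,3), (j,2), (j,3)}
  {i, j} × {1, 2, 3} = {(i,1), (i,2), (i,3), (j,1), (j,2), (j,3)}
These 10 distinct sets form the basis B.
Close under arbitrary unions to get τ_{X×Y}; counting gives |τ_{X×Y}| = 16.


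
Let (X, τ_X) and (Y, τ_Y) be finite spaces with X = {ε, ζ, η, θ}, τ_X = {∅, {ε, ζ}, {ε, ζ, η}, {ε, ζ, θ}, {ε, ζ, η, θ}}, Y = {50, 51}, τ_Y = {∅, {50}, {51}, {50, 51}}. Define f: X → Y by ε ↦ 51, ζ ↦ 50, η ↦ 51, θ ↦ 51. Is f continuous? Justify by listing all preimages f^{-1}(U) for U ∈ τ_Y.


f is NOT continuous.

Compute f^{-1}(U) for each U ∈ τ_Y:
  U = ∅: f^{-1}(U) = ∅ ∈ τ_X ✓.
  U = {50}: f^{-1}(U) = {ζ} ∉ τ_X ✗.
  U = {51}: f^{-1}(U) = {ε, η, θ} ∉ τ_X ✗.
  U = {50, 51}: f^{-1}(U) = {ε, ζ, η, θ} ∈ τ_X ✓.
Found U = {50} with f^{-1}(U) = {ζ} not in τ_X. Therefore f is NOT continuous.


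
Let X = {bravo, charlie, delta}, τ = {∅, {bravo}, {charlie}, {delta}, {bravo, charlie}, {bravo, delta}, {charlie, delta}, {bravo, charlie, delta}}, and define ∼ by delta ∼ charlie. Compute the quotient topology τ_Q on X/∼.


X/∼ = {[bravo], [charlie=delta]}; |τ_Q| = 4.

Equivalence classes: [bravo], [charlie=delta].
Quotient map π: X → X/∼ sends bravo ↦ [bravo], charlie ↦ [charlie=delta], delta ↦ [charlie=delta].
For each subset V ⊆ X/∼, compute π^{-1}(V) ⊆ X and check whether π^{-1}(V) ∈ τ. V is open in τ_Q iff π^{-1}(V) ∈ τ.
  V = {}: π^{-1}(V) = ∅ ∈ τ ✓.
  V = {[bravo]}: π^{-1}(V) = {bravo} ∈ τ ✓.
  V = {[charlie=delta]}: π^{-1}(V) = {charlie, delta} ∈ τ ✓.
  V = {[bravo], [charlie=delta]}: π^{-1}(V) = {bravo, charlie, delta} ∈ τ ✓.
Open sets in the quotient: τ_Q = {{}, {[bravo]}, {[charlie=delta]}, {[bravo], [charlie=delta]}} (4 elements).


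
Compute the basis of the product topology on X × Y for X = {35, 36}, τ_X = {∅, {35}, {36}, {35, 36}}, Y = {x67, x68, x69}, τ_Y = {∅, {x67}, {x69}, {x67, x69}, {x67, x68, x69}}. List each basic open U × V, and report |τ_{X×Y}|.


Basis B = {∅ × ∅, {35} × {x67}, {35} × {x69}, {36} × {x67}, {36} × {x69}, {35} × {x67, x69}, {35, 36} × {x67}, {35, 36} × {x69}, {36} × {x67, x69}, {35} × {x67, x68, x69}, {36} × {x67, x68, x69}, {35, 36} × {x67, x69}, {35, 36} × {x67, x68, x69}}; |τ_{X×Y}| = 25.

Enumerate products U × V with U ∈ τ_X, V ∈ τ_Y (deduplicated):
  ∅ × ∅ = {} (∅)
  {35} × {x67} = {(35,x67)}
  {35} × {x69} = {(35,x69)}
  {36} × {x67} = {(36,x67)}
  {36} × {x69} = {(36,x69)}
  {35} × {x67, x69} = {(35,x67), (35,x69)}
  {35, 36} × {x67} = {(35,x67), (36,x67)}
  {35, 36} × {x69} = {(35,x69), (36,x69)}
  {36} × {x67, x69} = {(36,x67), (36,x69)}
  {35} × {x67, x68, x69} = {(35,x67), (35,x68), (35,x69)}
  {36} × {x67, x68, x69} = {(36,x67), (36,x68), (36,x69)}
  {35, 36} × {x67, x69} = {(35,x67), (35,x69), (36,x67), (36,x69)}
  {35, 36} × {x67, x68, x69} = {(35,x67), (35,x68), (35,x69), (36,x67), (36,x68), (36,x69)}
These 13 distinct sets form the basis B.
Close under arbitrary unions to get τ_{X×Y}; counting gives |τ_{X×Y}| = 25.


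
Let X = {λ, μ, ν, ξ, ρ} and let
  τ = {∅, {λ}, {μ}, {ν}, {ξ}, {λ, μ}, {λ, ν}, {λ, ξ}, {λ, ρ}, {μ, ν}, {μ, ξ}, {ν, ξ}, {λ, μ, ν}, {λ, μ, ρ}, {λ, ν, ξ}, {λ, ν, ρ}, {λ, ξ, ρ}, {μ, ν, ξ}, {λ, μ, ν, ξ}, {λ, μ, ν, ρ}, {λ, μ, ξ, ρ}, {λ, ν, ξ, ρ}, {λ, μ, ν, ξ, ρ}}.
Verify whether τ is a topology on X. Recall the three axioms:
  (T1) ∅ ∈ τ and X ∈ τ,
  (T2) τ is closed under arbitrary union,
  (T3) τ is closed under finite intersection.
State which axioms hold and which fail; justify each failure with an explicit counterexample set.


τ is NOT a topology on X.

Axiom (T1): ∅ ∈ τ? Yes; X ∈ τ? Yes.
Axiom (T2/T3): check pairwise unions and intersections of members of τ.
Counterexample for (T2): {λ} ∪ {μ, ξ} = {λ, μ, ξ} ∉ τ. Therefore τ is NOT a topology.


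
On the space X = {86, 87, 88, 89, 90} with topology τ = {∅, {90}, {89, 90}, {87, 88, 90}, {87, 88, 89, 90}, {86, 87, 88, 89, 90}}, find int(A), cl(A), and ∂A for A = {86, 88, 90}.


int(A) = {90}, cl(A) = {86, 87, 88, 89, 90}, ∂A = {86, 87, 88, 89}.

Closed sets in (X, τ) are complements of opens:
  closed(X, τ) = {∅, {86}, {86, 89}, {86, 87, 88}, {86, 87, 88, 89}, {86, 87, 88, 89, 90}}.
int(A) = ⋃ {U ∈ τ : U ⊆ A}. Opens contained in A: ∅, {90}.
Taking the union of these: int(A) = {90}.
cl(A) = ⋂ {C closed : A ⊆ C}. Closed sets containing A: {86, 87, 88, 89, 90}.
Intersecting these: cl(A) = {86, 87, 88, 89, 90}.
∂A = cl(A) ∖ int(A) = {86, 87, 88, 89, 90} ∖ {90} = {86, 87, 88, 89}.


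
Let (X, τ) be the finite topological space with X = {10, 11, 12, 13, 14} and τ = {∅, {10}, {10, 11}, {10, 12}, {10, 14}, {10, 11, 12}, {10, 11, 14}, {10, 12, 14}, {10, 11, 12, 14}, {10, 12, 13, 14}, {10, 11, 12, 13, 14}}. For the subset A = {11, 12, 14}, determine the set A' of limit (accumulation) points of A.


A' = {13}

For each x ∈ X, list the open sets U ∈ τ with x ∈ U, then check whether U ∩ (A ∖ {x}) ≠ ∅ for every such U.
  x = 10: open {10} ∋ x has {10} ∩ (A ∖ {10}) = ∅, so x is NOT a limit point.
  x = 11: open {10, 11} ∋ x has {10, 11} ∩ (A ∖ {11}) = ∅, so x is NOT a limit point.
  x = 12: open {10, 12} ∋ x has {10, 12} ∩ (A ∖ {12}) = ∅, so x is NOT a limit point.
  x = 13: opens ∋ x are {10, 12, 13, 14}, {10, 11, 12, 13, 14}; each meets A ∖ {13}, so x IS a limit point.
  x = 14: open {10, 14} ∋ x has {10, 14} ∩ (A ∖ {14}) = ∅, so x is NOT a limit point.
Collecting: A' = {13}.


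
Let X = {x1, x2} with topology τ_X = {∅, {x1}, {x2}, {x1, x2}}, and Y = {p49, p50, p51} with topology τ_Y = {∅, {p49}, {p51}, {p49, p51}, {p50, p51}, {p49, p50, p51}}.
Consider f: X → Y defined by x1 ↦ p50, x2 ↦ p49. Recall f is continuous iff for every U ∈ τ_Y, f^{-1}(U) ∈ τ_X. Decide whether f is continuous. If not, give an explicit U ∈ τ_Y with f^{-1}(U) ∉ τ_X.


f IS continuous.

Compute f^{-1}(U) for each U ∈ τ_Y:
  U = ∅: f^{-1}(U) = ∅ ∈ τ_X ✓.
  U = {p49}: f^{-1}(U) = {x2} ∈ τ_X ✓.
  U = {p51}: f^{-1}(U) = ∅ ∈ τ_X ✓.
  U = {p49, p51}: f^{-1}(U) = {x2} ∈ τ_X ✓.
  U = {p50, p51}: f^{-1}(U) = {x1} ∈ τ_X ✓.
  U = {p49, p50, p51}: f^{-1}(U) = {x1, x2} ∈ τ_X ✓.
Every preimage lies in τ_X, so f IS continuous.


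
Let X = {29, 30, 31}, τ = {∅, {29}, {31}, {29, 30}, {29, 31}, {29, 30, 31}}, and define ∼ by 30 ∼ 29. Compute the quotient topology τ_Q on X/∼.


X/∼ = {[29=30], [31]}; |τ_Q| = 4.

Equivalence classes: [29=30], [31].
Quotient map π: X → X/∼ sends 29 ↦ [29=30], 30 ↦ [29=30], 31 ↦ [31].
For each subset V ⊆ X/∼, compute π^{-1}(V) ⊆ X and check whether π^{-1}(V) ∈ τ. V is open in τ_Q iff π^{-1}(V) ∈ τ.
  V = {}: π^{-1}(V) = ∅ ∈ τ ✓.
  V = {[29=30]}: π^{-1}(V) = {29, 30} ∈ τ ✓.
  V = {[31]}: π^{-1}(V) = {31} ∈ τ ✓.
  V = {[29=30], [31]}: π^{-1}(V) = {29, 30, 31} ∈ τ ✓.
Open sets in the quotient: τ_Q = {{}, {[29=30]}, {[31]}, {[29=30], [31]}} (4 elements).


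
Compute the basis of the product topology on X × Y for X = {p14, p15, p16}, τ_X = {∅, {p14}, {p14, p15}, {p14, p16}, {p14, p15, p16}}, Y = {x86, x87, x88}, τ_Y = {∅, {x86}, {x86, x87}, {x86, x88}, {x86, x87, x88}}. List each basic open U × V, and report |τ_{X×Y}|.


Basis B = {∅ × ∅, {p14} × {x86}, {p14} × {x86, x87}, {p14} × {x86, x88}, {p14, p15} × {x86}, {p14, p16} × {x86}, {p14} × {x86, x87, x88}, {p14, p15, p16} × {x86}, {p14, p15} × {x86, x87}, {p14, p16} × {x86, x87}, {p14, p15} × {x86, x88}, {p14, p16} × {x86, x88}, {p14, p15} × {x86, x87, x88}, {p14, p16} × {x86, x87, x88}, {p14, p15, p16} × {x86, x87}, {p14, p15, p16} × {x86, x88}, {p14, p15, p16} × {x86, x87, x88}}; |τ_{X×Y}| = 48.

Enumerate products U × V with U ∈ τ_X, V ∈ τ_Y (deduplicated):
  ∅ × ∅ = {} (∅)
  {p14} × {x86} = {(p14,x86)}
  {p14} × {x86, x87} = {(p14,x86), (p14,x87)}
  {p14} × {x86, x88} = {(p14,x86), (p14,x88)}
  {p14, p15} × {x86} = {(p14,x86), (p15,x86)}
  {p14, p16} × {x86} = {(p14,x86), (p16,x86)}
  {p14} × {x86, x87, x88} = {(p14,x86), (p14,x87), (p14,x88)}
  {p14, p15, p16} × {x86} = {(p14,x86), (p15,x86), (p16,x86)}
  {p14, p15} × {x86, x87} = {(p14,x86), (p14,x87), (p15,x86), (p15,x87)}
  {p14, p16} × {x86, x87} = {(p14,x86), (p14,x87), (p16,x86), (p16,x87)}
  {p14, p15} × {x86, x88} = {(p14,x86), (p14,x88), (p15,x86), (p15,x88)}
  {p14, p16} × {x86, x88} = {(p14,x86), (p14,x88), (p16,x86), (p16,x88)}
  {p14, p15} × {x86, x87, x88} = {(p14,x86), (p14,x87), (p14,x88), (p15,x86), (p15,x87), (p15,x88)}
  {p14, p16} × {x86, x87, x88} = {(p14,x86), (p14,x87), (p14,x88), (p16,x86), (p16,x87), (p16,x88)}
  {p14, p15, p16} × {x86, x87} = {(p14,x86), (p14,x87), (p15,x86), (p15,x87), (p16,x86), (p16,x87)}
  {p14, p15, p16} × {x86, x88} = {(p14,x86), (p14,x88), (p15,x86), (p15,x88), (p16,x86), (p16,x88)}
  {p14, p15, p16} × {x86, x87, x88} = {(p14,x86), (p14,x87), (p14,x88), (p15,x86), (p15,x87), (p15,x88), (p16,x86), (p16,x87), (p16,x88)}
These 17 distinct sets form the basis B.
Close under arbitrary unions to get τ_{X×Y}; counting gives |τ_{X×Y}| = 48.


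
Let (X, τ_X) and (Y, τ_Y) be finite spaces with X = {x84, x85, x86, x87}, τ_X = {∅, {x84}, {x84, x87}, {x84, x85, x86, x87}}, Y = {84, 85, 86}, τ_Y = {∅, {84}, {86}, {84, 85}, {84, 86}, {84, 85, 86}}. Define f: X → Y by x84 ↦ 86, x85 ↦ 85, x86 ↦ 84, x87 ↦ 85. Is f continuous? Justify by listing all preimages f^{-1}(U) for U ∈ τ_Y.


f is NOT continuous.

Compute f^{-1}(U) for each U ∈ τ_Y:
  U = ∅: f^{-1}(U) = ∅ ∈ τ_X ✓.
  U = {84}: f^{-1}(U) = {x86} ∉ τ_X ✗.
  U = {86}: f^{-1}(U) = {x84} ∈ τ_X ✓.
  U = {84, 85}: f^{-1}(U) = {x85, x86, x87} ∉ τ_X ✗.
  U = {84, 86}: f^{-1}(U) = {x84, x86} ∉ τ_X ✗.
  U = {84, 85, 86}: f^{-1}(U) = {x84, x85, x86, x87} ∈ τ_X ✓.
Found U = {84} with f^{-1}(U) = {x86} not in τ_X. Therefore f is NOT continuous.


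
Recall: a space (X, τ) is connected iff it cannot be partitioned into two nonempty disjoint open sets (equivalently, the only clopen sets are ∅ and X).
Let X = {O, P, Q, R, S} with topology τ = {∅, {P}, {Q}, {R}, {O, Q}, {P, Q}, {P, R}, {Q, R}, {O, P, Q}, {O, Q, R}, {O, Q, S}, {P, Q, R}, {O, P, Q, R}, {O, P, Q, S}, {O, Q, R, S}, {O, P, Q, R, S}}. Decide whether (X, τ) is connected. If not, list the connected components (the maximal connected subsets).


(X, τ) is disconnected; components = [{P}, {R}, {O, Q, S}].

Find clopen sets (U ∈ τ with X ∖ U ∈ τ):
  U = ∅, X ∖ U = {O, P, Q, R, S} — both open, so U is clopen.
  U = {P}, X ∖ U = {O, Q, R, S} — both open, so U is clopen.
  U = {R}, X ∖ U = {O, P, Q, S} — both open, so U is clopen.
  U = {P, R}, X ∖ U = {O, Q, S} — both open, so U is clopen.
  U = {O, Q, S}, X ∖ U = {P, R} — both open, so U is clopen.
  U = {O, P, Q, S}, X ∖ U = {R} — both open, so U is clopen.
  U = {O, Q, R, S}, X ∖ U = {P} — both open, so U is clopen.
  U = {O, P, Q, R, S}, X ∖ U = ∅ — both open, so U is clopen.
Nontrivial clopen(s) exist: e.g. {O, P, Q, S}. So (X, τ) is disconnected.
Compute connected components by grouping points that agree on all clopens:
  component: {P}
  component: {R}
  component: {O, Q, S}


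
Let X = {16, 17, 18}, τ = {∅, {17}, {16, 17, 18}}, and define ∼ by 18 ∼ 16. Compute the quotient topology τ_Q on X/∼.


X/∼ = {[16=18], [17]}; |τ_Q| = 3.

Equivalence classes: [16=18], [17].
Quotient map π: X → X/∼ sends 16 ↦ [16=18], 17 ↦ [17], 18 ↦ [16=18].
For each subset V ⊆ X/∼, compute π^{-1}(V) ⊆ X and check whether π^{-1}(V) ∈ τ. V is open in τ_Q iff π^{-1}(V) ∈ τ.
  V = {}: π^{-1}(V) = ∅ ∈ τ ✓.
  V = {[16=18]}: π^{-1}(V) = {16, 18} ∉ τ ✗.
  V = {[17]}: π^{-1}(V) = {17} ∈ τ ✓.
  V = {[16=18], [17]}: π^{-1}(V) = {16, 17, 18} ∈ τ ✓.
Open sets in the quotient: τ_Q = {{}, {[17]}, {[16=18], [17]}} (3 elements).


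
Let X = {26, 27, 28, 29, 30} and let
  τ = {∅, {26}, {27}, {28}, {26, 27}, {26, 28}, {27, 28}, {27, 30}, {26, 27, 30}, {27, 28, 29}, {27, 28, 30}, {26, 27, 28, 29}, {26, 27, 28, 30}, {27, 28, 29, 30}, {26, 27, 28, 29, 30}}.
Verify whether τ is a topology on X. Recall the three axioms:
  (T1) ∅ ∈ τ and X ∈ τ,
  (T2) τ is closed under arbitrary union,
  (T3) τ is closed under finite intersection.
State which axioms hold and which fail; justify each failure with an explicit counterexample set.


τ is NOT a topology on X.

Axiom (T1): ∅ ∈ τ? Yes; X ∈ τ? Yes.
Axiom (T2/T3): check pairwise unions and intersections of members of τ.
Counterexample for (T2): {26} ∪ {27, 28} = {26, 27, 28} ∉ τ. Therefore τ is NOT a topology.


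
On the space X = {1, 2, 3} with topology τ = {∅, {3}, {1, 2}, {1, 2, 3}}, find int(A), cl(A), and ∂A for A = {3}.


int(A) = {3}, cl(A) = {3}, ∂A = ∅.

Closed sets in (X, τ) are complements of opens:
  closed(X, τ) = {∅, {3}, {1, 2}, {1, 2, 3}}.
int(A) = ⋃ {U ∈ τ : U ⊆ A}. Opens contained in A: ∅, {3}.
Taking the union of these: int(A) = {3}.
cl(A) = ⋂ {C closed : A ⊆ C}. Closed sets containing A: {3}, {1, 2, 3}.
Intersecting these: cl(A) = {3}.
∂A = cl(A) ∖ int(A) = {3} ∖ {3} = ∅.


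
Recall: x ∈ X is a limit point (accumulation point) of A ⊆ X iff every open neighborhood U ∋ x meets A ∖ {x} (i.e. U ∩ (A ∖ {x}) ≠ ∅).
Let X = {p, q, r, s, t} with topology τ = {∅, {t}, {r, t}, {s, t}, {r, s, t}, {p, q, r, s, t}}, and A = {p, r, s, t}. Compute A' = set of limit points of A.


A' = {p, q, r, s}

For each x ∈ X, list the open sets U ∈ τ with x ∈ U, then check whether U ∩ (A ∖ {x}) ≠ ∅ for every such U.
  x = p: opens ∋ x are {p, q, r, s, t}; each meets A ∖ {p}, so x IS a limit point.
  x = q: opens ∋ x are {p, q, r, s, t}; each meets A ∖ {q}, so x IS a limit point.
  x = r: opens ∋ x are {r, t}, {r, s, t}, {p, q, r, s, t}; each meets A ∖ {r}, so x IS a limit point.
  x = s: opens ∋ x are {s, t}, {r, s, t}, {p, q, r, s, t}; each meets A ∖ {s}, so x IS a limit point.
  x = t: open {t} ∋ x has {t} ∩ (A ∖ {t}) = ∅, so x is NOT a limit point.
Collecting: A' = {p, q, r, s}.


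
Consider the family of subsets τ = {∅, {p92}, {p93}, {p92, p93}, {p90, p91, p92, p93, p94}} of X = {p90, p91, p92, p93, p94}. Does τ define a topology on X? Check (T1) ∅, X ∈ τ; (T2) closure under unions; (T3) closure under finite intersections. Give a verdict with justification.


τ IS a topology on X.

Axiom (T1): ∅ ∈ τ? Yes; X ∈ τ? Yes.
Axiom (T2/T3): check pairwise unions and intersections of members of τ.
All pairwise intersections and unions checked — each lies in τ. Therefore τ satisfies (T1), (T2), (T3): it IS a topology on X.


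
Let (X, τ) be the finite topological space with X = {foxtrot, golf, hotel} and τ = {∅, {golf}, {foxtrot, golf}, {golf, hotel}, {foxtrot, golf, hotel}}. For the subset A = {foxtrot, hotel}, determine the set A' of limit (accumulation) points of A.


A' = ∅

For each x ∈ X, list the open sets U ∈ τ with x ∈ U, then check whether U ∩ (A ∖ {x}) ≠ ∅ for every such U.
  x = foxtrot: open {foxtrot, golf} ∋ x has {foxtrot, golf} ∩ (A ∖ {foxtrot}) = ∅, so x is NOT a limit point.
  x = golf: open {golf} ∋ x has {golf} ∩ (A ∖ {golf}) = ∅, so x is NOT a limit point.
  x = hotel: open {golf, hotel} ∋ x has {golf, hotel} ∩ (A ∖ {hotel}) = ∅, so x is NOT a limit point.
Collecting: A' = ∅.


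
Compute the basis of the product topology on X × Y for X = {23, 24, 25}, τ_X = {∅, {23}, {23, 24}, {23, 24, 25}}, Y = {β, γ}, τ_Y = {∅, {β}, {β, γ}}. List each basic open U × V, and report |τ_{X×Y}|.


Basis B = {∅ × ∅, {23} × {β}, {23} × {β, γ}, {23, 24} × {β}, {23, 24, 25} × {β}, {23, 24} × {β, γ}, {23, 24, 25} × {β, γ}}; |τ_{X×Y}| = 10.

Enumerate products U × V with U ∈ τ_X, V ∈ τ_Y (deduplicated):
  ∅ × ∅ = {} (∅)
  {23} × {β} = {(23,β)}
  {23} × {β, γ} = {(23,β), (23,γ)}
  {23, 24} × {β} = {(23,β), (24,β)}
  {23, 24, 25} × {β} = {(23,β), (24,β), (25,β)}
  {23, 24} × {β, γ} = {(23,β), (23,γ), (24,β), (24,γ)}
  {23, 24, 25} × {β, γ} = {(23,β), (23,γ), (24,β), (24,γ), (25,β), (25,γ)}
These 7 distinct sets form the basis B.
Close under arbitrary unions to get τ_{X×Y}; counting gives |τ_{X×Y}| = 10.


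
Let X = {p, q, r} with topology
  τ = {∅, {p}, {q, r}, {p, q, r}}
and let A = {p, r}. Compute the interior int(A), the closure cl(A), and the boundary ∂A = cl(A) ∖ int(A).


int(A) = {p}, cl(A) = {p, q, r}, ∂A = {q, r}.

Closed sets in (X, τ) are complements of opens:
  closed(X, τ) = {∅, {p}, {q, r}, {p, q, r}}.
int(A) = ⋃ {U ∈ τ : U ⊆ A}. Opens contained in A: ∅, {p}.
Taking the union of these: int(A) = {p}.
cl(A) = ⋂ {C closed : A ⊆ C}. Closed sets containing A: {p, q, r}.
Intersecting these: cl(A) = {p, q, r}.
∂A = cl(A) ∖ int(A) = {p, q, r} ∖ {p} = {q, r}.


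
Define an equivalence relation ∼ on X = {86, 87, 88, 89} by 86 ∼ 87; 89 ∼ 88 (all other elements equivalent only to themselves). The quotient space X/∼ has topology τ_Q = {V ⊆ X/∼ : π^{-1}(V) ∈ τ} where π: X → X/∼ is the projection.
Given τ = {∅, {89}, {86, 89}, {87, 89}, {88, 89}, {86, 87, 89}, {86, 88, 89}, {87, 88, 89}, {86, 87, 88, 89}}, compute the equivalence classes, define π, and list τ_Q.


X/∼ = {[86=87], [88=89]}; |τ_Q| = 3.

Equivalence classes: [86=87], [88=89].
Quotient map π: X → X/∼ sends 86 ↦ [86=87], 87 ↦ [86=87], 88 ↦ [88=89], 89 ↦ [88=89].
For each subset V ⊆ X/∼, compute π^{-1}(V) ⊆ X and check whether π^{-1}(V) ∈ τ. V is open in τ_Q iff π^{-1}(V) ∈ τ.
  V = {}: π^{-1}(V) = ∅ ∈ τ ✓.
  V = {[86=87]}: π^{-1}(V) = {86, 87} ∉ τ ✗.
  V = {[88=89]}: π^{-1}(V) = {88, 89} ∈ τ ✓.
  V = {[86=87], [88=89]}: π^{-1}(V) = {86, 87, 88, 89} ∈ τ ✓.
Open sets in the quotient: τ_Q = {{}, {[88=89]}, {[86=87], [88=89]}} (3 elements).


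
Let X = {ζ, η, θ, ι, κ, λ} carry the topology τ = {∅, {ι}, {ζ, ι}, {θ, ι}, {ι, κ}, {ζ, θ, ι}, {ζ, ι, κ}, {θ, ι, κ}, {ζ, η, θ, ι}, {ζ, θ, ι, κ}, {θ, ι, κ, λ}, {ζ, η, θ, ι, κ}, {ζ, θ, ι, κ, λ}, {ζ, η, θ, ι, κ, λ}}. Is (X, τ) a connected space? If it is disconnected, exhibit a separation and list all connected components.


(X, τ) is connected.

Find clopen sets (U ∈ τ with X ∖ U ∈ τ):
  U = ∅, X ∖ U = {ζ, η, θ, ι, κ, λ} — both open, so U is clopen.
  U = {ζ, η, θ, ι, κ, λ}, X ∖ U = ∅ — both open, so U is clopen.
Only trivial clopens (∅ and X) exist, so (X, τ) is connected.
Compute connected components by grouping points that agree on all clopens:
  component: {ζ, η, θ, ι, κ, λ}


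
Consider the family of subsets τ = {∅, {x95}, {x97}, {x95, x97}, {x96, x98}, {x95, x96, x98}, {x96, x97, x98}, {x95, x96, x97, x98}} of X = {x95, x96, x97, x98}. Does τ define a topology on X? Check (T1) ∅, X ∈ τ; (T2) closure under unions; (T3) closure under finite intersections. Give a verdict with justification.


τ IS a topology on X.

Axiom (T1): ∅ ∈ τ? Yes; X ∈ τ? Yes.
Axiom (T2/T3): check pairwise unions and intersections of members of τ.
All pairwise intersections and unions checked — each lies in τ. Therefore τ satisfies (T1), (T2), (T3): it IS a topology on X.


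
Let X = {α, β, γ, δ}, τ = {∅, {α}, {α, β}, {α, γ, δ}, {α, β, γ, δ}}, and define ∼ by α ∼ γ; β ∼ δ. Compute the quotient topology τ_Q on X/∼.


X/∼ = {[α=γ], [β=δ]}; |τ_Q| = 2.

Equivalence classes: [α=γ], [β=δ].
Quotient map π: X → X/∼ sends α ↦ [α=γ], β ↦ [β=δ], γ ↦ [α=γ], δ ↦ [β=δ].
For each subset V ⊆ X/∼, compute π^{-1}(V) ⊆ X and check whether π^{-1}(V) ∈ τ. V is open in τ_Q iff π^{-1}(V) ∈ τ.
  V = {}: π^{-1}(V) = ∅ ∈ τ ✓.
  V = {[α=γ]}: π^{-1}(V) = {α, γ} ∉ τ ✗.
  V = {[β=δ]}: π^{-1}(V) = {β, δ} ∉ τ ✗.
  V = {[α=γ], [β=δ]}: π^{-1}(V) = {α, β, γ, δ} ∈ τ ✓.
Open sets in the quotient: τ_Q = {{}, {[α=γ], [β=δ]}} (2 elements).


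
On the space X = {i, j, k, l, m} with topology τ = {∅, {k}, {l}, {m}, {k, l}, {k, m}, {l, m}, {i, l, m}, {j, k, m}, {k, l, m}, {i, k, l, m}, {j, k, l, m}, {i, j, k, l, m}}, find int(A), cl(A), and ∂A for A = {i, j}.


int(A) = ∅, cl(A) = {i, j}, ∂A = {i, j}.

Closed sets in (X, τ) are complements of opens:
  closed(X, τ) = {∅, {i}, {j}, {i, j}, {i, l}, {j, k}, {i, j, k}, {i, j, l}, {i, j, m}, {i, j, k, l}, {i, j, k, m}, {i, j, l, m}, {i, j, k, l, m}}.
int(A) = ⋃ {U ∈ τ : U ⊆ A}. Opens contained in A: ∅.
Taking the union of these: int(A) = ∅.
cl(A) = ⋂ {C closed : A ⊆ C}. Closed sets containing A: {i, j}, {i, j, k}, {i, j, l}, {i, j, m}, {i, j, k, l}, {i, j, k, m}, {i, j, l, m}, {i, j, k, l, m}.
Intersecting these: cl(A) = {i, j}.
∂A = cl(A) ∖ int(A) = {i, j} ∖ ∅ = {i, j}.


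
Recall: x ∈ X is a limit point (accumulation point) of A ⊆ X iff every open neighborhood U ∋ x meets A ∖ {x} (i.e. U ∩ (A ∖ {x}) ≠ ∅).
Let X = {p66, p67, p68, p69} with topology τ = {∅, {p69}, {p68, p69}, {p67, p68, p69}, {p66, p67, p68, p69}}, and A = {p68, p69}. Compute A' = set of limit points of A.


A' = {p66, p67, p68}

For each x ∈ X, list the open sets U ∈ τ with x ∈ U, then check whether U ∩ (A ∖ {x}) ≠ ∅ for every such U.
  x = p66: opens ∋ x are {p66, p67, p68, p69}; each meets A ∖ {p66}, so x IS a limit point.
  x = p67: opens ∋ x are {p67, p68, p69}, {p66, p67, p68, p69}; each meets A ∖ {p67}, so x IS a limit point.
  x = p68: opens ∋ x are {p68, p69}, {p67, p68, p69}, {p66, p67, p68, p69}; each meets A ∖ {p68}, so x IS a limit point.
  x = p69: open {p69} ∋ x has {p69} ∩ (A ∖ {p69}) = ∅, so x is NOT a limit point.
Collecting: A' = {p66, p67, p68}.


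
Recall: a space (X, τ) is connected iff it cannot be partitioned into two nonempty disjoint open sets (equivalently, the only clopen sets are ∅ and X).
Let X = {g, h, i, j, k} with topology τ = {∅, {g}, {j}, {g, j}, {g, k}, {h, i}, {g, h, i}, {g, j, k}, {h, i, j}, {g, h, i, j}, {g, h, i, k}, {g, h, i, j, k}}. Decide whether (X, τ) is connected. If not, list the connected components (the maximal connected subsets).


(X, τ) is disconnected; components = [{j}, {g, k}, {h, i}].

Find clopen sets (U ∈ τ with X ∖ U ∈ τ):
  U = ∅, X ∖ U = {g, h, i, j, k} — both open, so U is clopen.
  U = {j}, X ∖ U = {g, h, i, k} — both open, so U is clopen.
  U = {g, k}, X ∖ U = {h, i, j} — both open, so U is clopen.
  U = {h, i}, X ∖ U = {g, j, k} — both open, so U is clopen.
  U = {g, j, k}, X ∖ U = {h, i} — both open, so U is clopen.
  U = {h, i, j}, X ∖ U = {g, k} — both open, so U is clopen.
  U = {g, h, i, k}, X ∖ U = {j} — both open, so U is clopen.
  U = {g, h, i, j, k}, X ∖ U = ∅ — both open, so U is clopen.
Nontrivial clopen(s) exist: e.g. {g, j, k}. So (X, τ) is disconnected.
Compute connected components by grouping points that agree on all clopens:
  component: {j}
  component: {g, k}
  component: {h, i}
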